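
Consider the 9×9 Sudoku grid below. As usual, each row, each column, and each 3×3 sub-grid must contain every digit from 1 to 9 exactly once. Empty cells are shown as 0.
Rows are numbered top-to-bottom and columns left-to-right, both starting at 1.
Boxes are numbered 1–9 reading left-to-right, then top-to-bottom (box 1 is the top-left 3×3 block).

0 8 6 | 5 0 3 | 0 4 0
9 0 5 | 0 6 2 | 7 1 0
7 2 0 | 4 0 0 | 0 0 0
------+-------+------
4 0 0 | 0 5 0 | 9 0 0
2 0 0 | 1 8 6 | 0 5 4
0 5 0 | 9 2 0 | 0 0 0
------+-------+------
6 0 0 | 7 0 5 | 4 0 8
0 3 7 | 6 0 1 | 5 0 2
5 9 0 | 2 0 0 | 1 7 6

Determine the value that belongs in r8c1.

Row 8 already contains {1, 2, 3, 5, 6, 7}.
Column 1 already contains {2, 4, 5, 6, 7, 9}.
Its 3×3 block (box 7) already contains {3, 5, 6, 7, 9}.
The only value from 1–9 not eliminated is 8, so r8c1 = 8.

8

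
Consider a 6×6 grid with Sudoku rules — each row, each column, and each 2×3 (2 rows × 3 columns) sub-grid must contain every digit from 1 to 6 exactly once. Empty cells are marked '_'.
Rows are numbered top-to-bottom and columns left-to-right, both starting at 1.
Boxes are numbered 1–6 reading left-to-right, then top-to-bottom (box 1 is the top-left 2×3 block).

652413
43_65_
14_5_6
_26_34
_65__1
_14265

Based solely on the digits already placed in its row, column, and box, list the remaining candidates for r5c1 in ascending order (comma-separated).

2,3

Row 5 already contains {1, 5, 6}.
Column 1 already contains {1, 4, 6}.
Its 2×3 block (box 5) already contains {1, 4, 5, 6}.
Removing those from 1–6 leaves {2, 3} as the candidates for r5c1.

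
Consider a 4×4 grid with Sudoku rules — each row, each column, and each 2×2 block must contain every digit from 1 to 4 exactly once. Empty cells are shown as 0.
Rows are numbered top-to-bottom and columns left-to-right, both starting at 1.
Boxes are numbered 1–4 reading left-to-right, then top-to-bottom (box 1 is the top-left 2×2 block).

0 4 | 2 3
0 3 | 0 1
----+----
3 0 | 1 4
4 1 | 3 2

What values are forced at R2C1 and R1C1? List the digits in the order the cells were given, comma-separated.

For R2C1:
  Row 2 already contains {1, 3}.
  Column 1 already contains {3, 4}.
  Its 2×2 block (box 1) already contains {3, 4}.
  The only value from 1–4 not eliminated is 2, so R2C1 = 2.
For R1C1:
  Row 1 already contains {2, 3, 4}.
  Column 1 already contains {3, 4}.
  Its 2×2 block (box 1) already contains {3, 4}.
  The only value from 1–4 not eliminated is 1, so R1C1 = 1.

2,1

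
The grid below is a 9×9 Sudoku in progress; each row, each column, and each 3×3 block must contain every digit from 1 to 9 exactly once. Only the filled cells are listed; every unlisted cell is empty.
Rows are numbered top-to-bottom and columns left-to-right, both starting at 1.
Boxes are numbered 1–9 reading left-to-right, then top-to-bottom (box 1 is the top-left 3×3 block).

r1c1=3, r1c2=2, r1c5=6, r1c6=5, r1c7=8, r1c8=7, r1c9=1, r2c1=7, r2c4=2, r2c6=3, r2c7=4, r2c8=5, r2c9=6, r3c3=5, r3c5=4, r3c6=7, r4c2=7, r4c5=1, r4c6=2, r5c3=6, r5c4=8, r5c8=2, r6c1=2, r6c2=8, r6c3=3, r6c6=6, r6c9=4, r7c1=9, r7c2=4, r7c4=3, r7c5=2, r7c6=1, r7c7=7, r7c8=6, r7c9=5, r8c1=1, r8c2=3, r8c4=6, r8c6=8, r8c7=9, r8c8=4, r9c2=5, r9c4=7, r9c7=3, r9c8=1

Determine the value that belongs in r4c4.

4

Cell r4c4 itself could take any of {4, 5, 9} by direct elimination.
Consider where 4 can go in column 4.
r1c4 is out (box 2 already has a 4).
r3c4 is out (row 3 already has a 4).
r6c4 is out (row 6 already has a 4).
So the only cell in column 4 that can hold 4 is r4c4.
Therefore r4c4 = 4.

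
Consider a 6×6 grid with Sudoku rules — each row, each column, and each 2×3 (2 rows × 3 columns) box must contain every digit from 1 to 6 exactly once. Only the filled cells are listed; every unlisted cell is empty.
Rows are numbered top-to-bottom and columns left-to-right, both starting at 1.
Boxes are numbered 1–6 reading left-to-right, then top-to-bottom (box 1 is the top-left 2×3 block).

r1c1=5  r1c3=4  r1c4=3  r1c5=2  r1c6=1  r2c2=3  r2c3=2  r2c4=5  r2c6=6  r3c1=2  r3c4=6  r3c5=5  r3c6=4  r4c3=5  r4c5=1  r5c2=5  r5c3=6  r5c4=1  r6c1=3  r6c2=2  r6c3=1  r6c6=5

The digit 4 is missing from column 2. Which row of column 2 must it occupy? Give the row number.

4

Consider where 4 can go in column 2.
r1c2 is out (row 1 already has a 4).
r3c2 is out (row 3 already has a 4).
So the only cell in column 2 that can hold 4 is r4c2.
That is row 4.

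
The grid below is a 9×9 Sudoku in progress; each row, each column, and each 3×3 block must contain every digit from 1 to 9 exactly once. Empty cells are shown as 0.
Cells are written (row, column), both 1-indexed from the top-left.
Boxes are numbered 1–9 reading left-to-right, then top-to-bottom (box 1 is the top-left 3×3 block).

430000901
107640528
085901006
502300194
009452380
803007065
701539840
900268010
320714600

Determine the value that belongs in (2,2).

9

Row 2 already contains {1, 2, 4, 5, 6, 7, 8}.
Column 2 already contains {2, 3, 8}.
Its 3×3 block (box 1) already contains {1, 3, 4, 5, 7, 8}.
The only value from 1–9 not eliminated is 9, so (2,2) = 9.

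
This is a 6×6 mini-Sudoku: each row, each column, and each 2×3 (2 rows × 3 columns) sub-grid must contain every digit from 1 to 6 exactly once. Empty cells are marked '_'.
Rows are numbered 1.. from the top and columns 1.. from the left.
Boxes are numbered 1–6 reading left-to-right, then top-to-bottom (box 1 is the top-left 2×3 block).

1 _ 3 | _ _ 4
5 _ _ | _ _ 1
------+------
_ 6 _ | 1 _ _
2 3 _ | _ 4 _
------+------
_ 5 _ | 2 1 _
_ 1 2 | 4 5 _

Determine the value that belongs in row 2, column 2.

4

Cell row 2, column 2 itself could take any of {2, 4} by direct elimination.
Consider where 4 can go in column 2.
row 1, column 2 is out (row 1 already has a 4).
So the only cell in column 2 that can hold 4 is row 2, column 2.
Therefore row 2, column 2 = 4.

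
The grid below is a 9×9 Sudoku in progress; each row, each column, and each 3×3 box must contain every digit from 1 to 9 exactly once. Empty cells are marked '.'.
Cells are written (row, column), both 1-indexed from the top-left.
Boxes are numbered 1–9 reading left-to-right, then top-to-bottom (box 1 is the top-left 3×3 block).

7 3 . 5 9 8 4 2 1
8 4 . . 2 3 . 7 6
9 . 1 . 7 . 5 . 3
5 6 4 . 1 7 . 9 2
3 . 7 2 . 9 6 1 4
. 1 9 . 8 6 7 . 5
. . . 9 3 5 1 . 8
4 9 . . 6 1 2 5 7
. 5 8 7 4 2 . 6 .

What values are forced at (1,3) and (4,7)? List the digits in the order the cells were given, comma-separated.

6,8

For (1,3):
  Row 1 already contains {1, 2, 3, 4, 5, 7, 8, 9}.
  Column 3 already contains {1, 4, 7, 8, 9}.
  Its 3×3 block (box 1) already contains {1, 3, 4, 7, 8, 9}.
  The only value from 1–9 not eliminated is 6, so (1,3) = 6.
For (4,7):
  Consider where 8 can go in column 7.
  (2,7) is out (row 2 already has a 8).
  (9,7) is out (row 9 already has a 8).
  So the only cell in column 7 that can hold 8 is (4,7).
  So (4,7) = 8.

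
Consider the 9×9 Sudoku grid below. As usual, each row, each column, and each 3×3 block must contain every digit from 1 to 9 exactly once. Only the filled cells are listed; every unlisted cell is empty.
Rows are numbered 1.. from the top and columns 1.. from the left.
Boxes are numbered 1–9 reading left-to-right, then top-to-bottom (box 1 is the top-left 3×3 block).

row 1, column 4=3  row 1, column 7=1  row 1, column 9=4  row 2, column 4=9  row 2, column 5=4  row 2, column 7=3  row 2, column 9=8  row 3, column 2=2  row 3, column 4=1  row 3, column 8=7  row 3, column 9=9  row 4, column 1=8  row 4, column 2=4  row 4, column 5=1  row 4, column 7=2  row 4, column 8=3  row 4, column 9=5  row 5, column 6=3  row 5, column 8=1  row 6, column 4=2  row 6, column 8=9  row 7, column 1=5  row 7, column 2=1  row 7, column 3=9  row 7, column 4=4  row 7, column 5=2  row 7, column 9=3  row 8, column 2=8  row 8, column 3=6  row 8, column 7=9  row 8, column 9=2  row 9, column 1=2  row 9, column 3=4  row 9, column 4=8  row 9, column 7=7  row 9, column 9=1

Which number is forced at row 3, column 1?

4

Cell row 3, column 1 itself could take any of {3, 4, 6} by direct elimination.
Consider where 4 can go in box 1.
row 1, column 1 is out (row 1 already has a 4). row 1, column 2 is out (row 1 already has a 4). row 1, column 3 is out (row 1 already has a 4). row 2, column 1 is out (row 2 already has a 4). The remaining empty cells in box 1 are similarly blocked.
So the only cell in box 1 that can hold 4 is row 3, column 1.
Therefore row 3, column 1 = 4.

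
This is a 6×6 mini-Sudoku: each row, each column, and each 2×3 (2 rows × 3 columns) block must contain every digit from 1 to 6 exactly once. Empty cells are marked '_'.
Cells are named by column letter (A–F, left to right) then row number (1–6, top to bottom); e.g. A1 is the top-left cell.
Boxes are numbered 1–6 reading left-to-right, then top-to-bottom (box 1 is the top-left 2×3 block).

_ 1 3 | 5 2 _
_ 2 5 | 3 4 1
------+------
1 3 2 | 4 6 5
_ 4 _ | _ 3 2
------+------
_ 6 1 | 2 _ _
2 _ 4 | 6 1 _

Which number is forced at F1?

6

Row 1 already contains {1, 2, 3, 5}.
Column F already contains {1, 2, 5}.
Its 2×3 block (box 2) already contains {1, 2, 3, 4, 5}.
The only value from 1–6 not eliminated is 6, so F1 = 6.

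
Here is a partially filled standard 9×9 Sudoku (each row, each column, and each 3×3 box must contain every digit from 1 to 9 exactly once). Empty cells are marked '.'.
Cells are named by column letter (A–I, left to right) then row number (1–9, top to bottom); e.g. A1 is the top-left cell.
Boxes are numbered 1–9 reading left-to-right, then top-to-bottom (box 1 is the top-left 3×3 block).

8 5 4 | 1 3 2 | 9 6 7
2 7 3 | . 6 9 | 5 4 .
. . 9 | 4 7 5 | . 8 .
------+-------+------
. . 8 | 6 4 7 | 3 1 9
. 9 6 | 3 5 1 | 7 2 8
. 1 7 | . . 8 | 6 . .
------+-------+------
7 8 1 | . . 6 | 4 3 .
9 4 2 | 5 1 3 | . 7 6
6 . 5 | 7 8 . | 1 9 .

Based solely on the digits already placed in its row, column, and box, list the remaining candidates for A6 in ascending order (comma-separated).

Row 6 already contains {1, 6, 7, 8}.
Column A already contains {2, 6, 7, 8, 9}.
Its 3×3 block (box 4) already contains {1, 6, 7, 8, 9}.
Removing those from 1–9 leaves {3, 4, 5} as the candidates for A6.

3,4,5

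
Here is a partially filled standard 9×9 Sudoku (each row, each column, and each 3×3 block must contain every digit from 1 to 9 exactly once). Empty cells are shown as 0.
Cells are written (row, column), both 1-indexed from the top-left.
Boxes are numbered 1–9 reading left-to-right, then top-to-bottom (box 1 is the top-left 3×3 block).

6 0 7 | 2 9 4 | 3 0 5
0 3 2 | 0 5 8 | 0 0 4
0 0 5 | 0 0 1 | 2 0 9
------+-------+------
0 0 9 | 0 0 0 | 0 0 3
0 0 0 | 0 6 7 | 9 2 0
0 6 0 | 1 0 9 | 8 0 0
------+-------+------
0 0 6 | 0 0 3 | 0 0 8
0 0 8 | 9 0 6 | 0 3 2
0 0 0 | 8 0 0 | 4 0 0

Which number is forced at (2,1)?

Cell (2,1) itself could take any of {1, 9} by direct elimination.
Consider where 9 can go in row 2.
(2,4) is out (column 4 already has a 9).
(2,7) is out (column 7 already has a 9).
(2,8) is out (box 3 already has a 9).
So the only cell in row 2 that can hold 9 is (2,1).
Therefore (2,1) = 9.

9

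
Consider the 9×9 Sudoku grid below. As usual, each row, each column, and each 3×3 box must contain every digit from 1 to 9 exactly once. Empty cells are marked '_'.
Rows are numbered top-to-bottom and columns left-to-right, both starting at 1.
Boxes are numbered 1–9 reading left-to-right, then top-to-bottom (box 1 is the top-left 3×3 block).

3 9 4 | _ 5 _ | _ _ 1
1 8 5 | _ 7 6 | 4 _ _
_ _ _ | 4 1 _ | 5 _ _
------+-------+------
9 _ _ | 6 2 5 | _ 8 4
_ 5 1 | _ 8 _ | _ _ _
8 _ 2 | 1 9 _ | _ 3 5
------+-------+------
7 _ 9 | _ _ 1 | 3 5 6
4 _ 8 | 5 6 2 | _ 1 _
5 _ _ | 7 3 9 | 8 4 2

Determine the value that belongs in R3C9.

8

Cell R3C9 itself could take any of {3, 7, 8, 9} by direct elimination.
Consider where 8 can go in box 3.
R1C7 is out (column 7 already has a 8).
R1C8 is out (column 8 already has a 8).
R2C8 is out (row 2 already has a 8).
R2C9 is out (row 2 already has a 8).
R3C8 is out (column 8 already has a 8).
So the only cell in box 3 that can hold 8 is R3C9.
Therefore R3C9 = 8.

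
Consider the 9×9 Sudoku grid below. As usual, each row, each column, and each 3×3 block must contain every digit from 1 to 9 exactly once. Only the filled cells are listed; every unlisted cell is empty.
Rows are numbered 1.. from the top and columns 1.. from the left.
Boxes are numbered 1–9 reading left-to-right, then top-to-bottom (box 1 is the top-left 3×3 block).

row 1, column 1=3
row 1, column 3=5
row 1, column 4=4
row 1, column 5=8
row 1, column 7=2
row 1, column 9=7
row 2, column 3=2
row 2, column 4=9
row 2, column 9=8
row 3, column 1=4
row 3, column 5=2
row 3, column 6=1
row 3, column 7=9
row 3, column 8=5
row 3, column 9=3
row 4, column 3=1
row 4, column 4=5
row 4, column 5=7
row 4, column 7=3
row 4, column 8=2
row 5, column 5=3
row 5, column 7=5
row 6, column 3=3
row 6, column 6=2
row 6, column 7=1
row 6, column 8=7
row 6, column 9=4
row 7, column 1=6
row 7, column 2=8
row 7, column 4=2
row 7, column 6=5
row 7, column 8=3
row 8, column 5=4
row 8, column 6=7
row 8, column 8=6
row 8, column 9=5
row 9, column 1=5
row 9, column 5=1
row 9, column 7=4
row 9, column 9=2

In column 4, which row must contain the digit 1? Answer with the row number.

5

Consider where 1 can go in column 4.
row 3, column 4 is out (row 3 already has a 1).
row 6, column 4 is out (row 6 already has a 1).
row 8, column 4 is out (box 8 already has a 1).
row 9, column 4 is out (row 9 already has a 1).
So the only cell in column 4 that can hold 1 is row 5, column 4.
That is row 5.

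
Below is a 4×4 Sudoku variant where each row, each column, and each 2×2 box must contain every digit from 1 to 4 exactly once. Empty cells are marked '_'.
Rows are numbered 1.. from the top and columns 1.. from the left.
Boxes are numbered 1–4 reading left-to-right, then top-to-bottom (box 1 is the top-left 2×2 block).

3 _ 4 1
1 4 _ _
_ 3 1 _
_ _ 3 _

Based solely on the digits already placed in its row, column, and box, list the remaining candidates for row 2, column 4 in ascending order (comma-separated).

2,3

Row 2 already contains {1, 4}.
Column 4 already contains {1}.
Its 2×2 block (box 2) already contains {1, 4}.
Removing those from 1–4 leaves {2, 3} as the candidates for row 2, column 4.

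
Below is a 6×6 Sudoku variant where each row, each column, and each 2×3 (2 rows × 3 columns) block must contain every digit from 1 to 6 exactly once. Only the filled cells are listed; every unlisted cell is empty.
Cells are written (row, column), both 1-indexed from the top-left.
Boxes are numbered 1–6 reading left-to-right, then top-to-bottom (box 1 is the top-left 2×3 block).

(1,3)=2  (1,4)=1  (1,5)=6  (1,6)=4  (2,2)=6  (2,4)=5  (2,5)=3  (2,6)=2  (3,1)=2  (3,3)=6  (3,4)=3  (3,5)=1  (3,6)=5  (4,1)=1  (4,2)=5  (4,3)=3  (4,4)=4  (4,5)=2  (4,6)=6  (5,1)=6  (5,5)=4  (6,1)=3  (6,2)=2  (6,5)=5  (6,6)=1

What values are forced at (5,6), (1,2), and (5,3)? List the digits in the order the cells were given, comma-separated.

For (5,6):
  Row 5 already contains {4, 6}.
  Column 6 already contains {1, 2, 4, 5, 6}.
  Its 2×3 block (box 6) already contains {1, 4, 5}.
  The only value from 1–6 not eliminated is 3, so (5,6) = 3.
For (1,2):
  Row 1 already contains {1, 2, 4, 6}.
  Column 2 already contains {2, 5, 6}.
  Its 2×3 block (box 1) already contains {2, 6}.
  The only value from 1–6 not eliminated is 3, so (1,2) = 3.
For (5,3):
  Consider where 5 can go in row 5.
  (5,2) is out (column 2 already has a 5).
  (5,4) is out (column 4 already has a 5).
  (5,6) is out (column 6 already has a 5).
  So the only cell in row 5 that can hold 5 is (5,3).
  So (5,3) = 5.

3,3,5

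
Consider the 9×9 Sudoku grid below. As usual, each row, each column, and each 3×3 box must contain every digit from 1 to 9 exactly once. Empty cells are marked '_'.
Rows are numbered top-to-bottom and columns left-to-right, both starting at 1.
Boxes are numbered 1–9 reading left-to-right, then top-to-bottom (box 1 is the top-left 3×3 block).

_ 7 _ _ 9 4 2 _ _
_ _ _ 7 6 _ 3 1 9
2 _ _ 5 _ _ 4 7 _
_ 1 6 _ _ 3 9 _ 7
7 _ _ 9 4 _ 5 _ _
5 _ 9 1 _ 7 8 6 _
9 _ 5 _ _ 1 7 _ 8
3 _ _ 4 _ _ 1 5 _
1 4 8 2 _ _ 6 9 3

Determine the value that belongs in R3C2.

Cell R3C2 itself could take any of {3, 6, 8, 9} by direct elimination.
Consider where 9 can go in column 2.
R2C2 is out (row 2 already has a 9).
R5C2 is out (row 5 already has a 9).
R6C2 is out (row 6 already has a 9).
R7C2 is out (row 7 already has a 9).
R8C2 is out (box 7 already has a 9).
So the only cell in column 2 that can hold 9 is R3C2.
Therefore R3C2 = 9.

9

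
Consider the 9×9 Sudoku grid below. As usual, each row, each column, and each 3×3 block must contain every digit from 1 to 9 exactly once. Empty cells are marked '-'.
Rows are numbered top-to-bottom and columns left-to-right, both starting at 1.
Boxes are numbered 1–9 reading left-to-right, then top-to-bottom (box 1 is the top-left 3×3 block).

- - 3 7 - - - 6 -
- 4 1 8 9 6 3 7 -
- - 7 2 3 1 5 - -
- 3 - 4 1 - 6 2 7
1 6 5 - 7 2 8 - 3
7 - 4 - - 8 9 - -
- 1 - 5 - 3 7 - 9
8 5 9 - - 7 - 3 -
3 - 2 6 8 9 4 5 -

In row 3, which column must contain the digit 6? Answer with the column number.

Consider where 6 can go in row 3.
R3C2 is out (column 2 already has a 6).
R3C8 is out (column 8 already has a 6).
R3C9 is out (box 3 already has a 6).
So the only cell in row 3 that can hold 6 is R3C1.
That is column 1.

1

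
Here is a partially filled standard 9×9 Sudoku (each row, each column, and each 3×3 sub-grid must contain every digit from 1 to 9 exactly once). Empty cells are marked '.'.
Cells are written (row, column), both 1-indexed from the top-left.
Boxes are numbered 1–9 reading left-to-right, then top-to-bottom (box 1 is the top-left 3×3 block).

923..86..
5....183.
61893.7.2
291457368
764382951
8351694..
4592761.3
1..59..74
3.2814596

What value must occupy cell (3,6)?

Row 3 already contains {1, 2, 3, 6, 7, 8, 9}.
Column 6 already contains {1, 2, 4, 6, 7, 8, 9}.
Its 3×3 block (box 2) already contains {1, 3, 8, 9}.
The only value from 1–9 not eliminated is 5, so (3,6) = 5.

5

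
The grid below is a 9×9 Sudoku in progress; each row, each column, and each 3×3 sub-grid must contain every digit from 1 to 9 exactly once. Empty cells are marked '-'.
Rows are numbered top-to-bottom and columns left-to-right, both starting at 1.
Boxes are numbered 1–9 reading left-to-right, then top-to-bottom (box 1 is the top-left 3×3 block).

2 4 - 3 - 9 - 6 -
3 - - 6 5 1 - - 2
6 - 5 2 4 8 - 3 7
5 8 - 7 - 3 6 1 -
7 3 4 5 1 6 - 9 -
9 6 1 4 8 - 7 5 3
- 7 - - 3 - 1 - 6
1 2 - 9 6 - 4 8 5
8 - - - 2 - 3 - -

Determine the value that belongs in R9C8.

Row 9 already contains {2, 3, 8}.
Column 8 already contains {1, 3, 5, 6, 8, 9}.
Its 3×3 block (box 9) already contains {1, 3, 4, 5, 6, 8}.
The only value from 1–9 not eliminated is 7, so R9C8 = 7.

7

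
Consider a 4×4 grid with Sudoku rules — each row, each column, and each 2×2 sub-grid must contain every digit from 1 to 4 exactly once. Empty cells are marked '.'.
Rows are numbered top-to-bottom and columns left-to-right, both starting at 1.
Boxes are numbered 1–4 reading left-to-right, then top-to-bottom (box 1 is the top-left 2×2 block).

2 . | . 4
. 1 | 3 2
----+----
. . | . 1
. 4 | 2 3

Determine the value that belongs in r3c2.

2

Cell r3c2 itself could take any of {2, 3} by direct elimination.
Consider where 2 can go in column 2.
r1c2 is out (row 1 already has a 2).
So the only cell in column 2 that can hold 2 is r3c2.
Therefore r3c2 = 2.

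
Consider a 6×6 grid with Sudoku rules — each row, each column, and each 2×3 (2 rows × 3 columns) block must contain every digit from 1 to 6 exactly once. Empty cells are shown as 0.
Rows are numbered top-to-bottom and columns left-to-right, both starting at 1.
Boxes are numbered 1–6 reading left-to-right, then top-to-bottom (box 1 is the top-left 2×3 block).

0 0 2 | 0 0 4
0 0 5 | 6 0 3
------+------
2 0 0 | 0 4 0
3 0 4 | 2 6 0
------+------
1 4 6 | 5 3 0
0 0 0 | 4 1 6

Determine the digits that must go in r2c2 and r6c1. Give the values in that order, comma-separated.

1,5

For r2c2:
  Row 2 already contains {3, 5, 6}.
  Column 2 already contains {4}.
  Its 2×3 block (box 1) already contains {2, 5}.
  The only value from 1–6 not eliminated is 1, so r2c2 = 1.
For r6c1:
  Row 6 already contains {1, 4, 6}.
  Column 1 already contains {1, 2, 3}.
  Its 2×3 block (box 5) already contains {1, 4, 6}.
  The only value from 1–6 not eliminated is 5, so r6c1 = 5.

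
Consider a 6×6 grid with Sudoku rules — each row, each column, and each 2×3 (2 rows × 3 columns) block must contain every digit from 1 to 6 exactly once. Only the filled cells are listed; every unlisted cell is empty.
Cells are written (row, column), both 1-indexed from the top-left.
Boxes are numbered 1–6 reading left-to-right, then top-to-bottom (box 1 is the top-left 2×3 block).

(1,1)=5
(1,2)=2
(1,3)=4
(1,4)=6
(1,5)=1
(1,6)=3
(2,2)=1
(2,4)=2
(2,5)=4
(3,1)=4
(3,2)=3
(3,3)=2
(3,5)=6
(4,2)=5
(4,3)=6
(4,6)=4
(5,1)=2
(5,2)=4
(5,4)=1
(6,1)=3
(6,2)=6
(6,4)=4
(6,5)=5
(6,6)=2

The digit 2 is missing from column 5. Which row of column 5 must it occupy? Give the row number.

Consider where 2 can go in column 5.
(5,5) is out (row 5 already has a 2).
So the only cell in column 5 that can hold 2 is (4,5).
That is row 4.

4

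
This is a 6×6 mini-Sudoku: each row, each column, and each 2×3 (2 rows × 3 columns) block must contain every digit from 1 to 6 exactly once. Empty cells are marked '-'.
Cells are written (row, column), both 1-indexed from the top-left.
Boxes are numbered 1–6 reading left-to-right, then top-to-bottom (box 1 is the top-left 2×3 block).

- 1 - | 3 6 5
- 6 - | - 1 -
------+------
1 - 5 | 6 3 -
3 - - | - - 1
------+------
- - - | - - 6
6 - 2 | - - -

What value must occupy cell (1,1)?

Cell (1,1) itself could take any of {2, 4} by direct elimination.
Consider where 2 can go in row 1.
(1,3) is out (column 3 already has a 2).
So the only cell in row 1 that can hold 2 is (1,1).
Therefore (1,1) = 2.

2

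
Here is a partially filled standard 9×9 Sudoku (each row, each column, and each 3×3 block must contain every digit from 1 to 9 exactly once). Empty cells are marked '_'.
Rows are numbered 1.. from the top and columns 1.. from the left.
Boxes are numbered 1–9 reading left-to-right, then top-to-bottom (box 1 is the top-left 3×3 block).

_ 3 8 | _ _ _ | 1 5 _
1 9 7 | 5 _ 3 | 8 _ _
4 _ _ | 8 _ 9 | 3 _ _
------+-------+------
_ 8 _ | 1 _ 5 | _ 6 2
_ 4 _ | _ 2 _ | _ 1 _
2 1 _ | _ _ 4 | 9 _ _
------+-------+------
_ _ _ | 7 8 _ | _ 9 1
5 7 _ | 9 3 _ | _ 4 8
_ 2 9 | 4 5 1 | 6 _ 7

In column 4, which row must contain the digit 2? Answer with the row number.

Consider where 2 can go in column 4.
row 5, column 4 is out (row 5 already has a 2).
row 6, column 4 is out (row 6 already has a 2).
So the only cell in column 4 that can hold 2 is row 1, column 4.
That is row 1.

1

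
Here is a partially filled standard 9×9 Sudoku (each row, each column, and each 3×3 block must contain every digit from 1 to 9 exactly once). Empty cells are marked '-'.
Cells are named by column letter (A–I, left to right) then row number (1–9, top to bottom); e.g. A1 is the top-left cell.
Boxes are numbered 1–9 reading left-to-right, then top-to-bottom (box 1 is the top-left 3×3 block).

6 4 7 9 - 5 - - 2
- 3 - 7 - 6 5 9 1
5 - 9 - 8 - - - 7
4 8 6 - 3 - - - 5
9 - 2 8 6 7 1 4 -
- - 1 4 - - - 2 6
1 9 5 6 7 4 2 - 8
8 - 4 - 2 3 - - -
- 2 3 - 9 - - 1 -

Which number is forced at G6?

Cell G6 itself could take any of {3, 7, 8, 9} by direct elimination.
Consider where 8 can go in box 6.
G4 is out (row 4 already has a 8).
H4 is out (row 4 already has a 8).
I5 is out (row 5 already has a 8).
So the only cell in box 6 that can hold 8 is G6.
Therefore G6 = 8.

8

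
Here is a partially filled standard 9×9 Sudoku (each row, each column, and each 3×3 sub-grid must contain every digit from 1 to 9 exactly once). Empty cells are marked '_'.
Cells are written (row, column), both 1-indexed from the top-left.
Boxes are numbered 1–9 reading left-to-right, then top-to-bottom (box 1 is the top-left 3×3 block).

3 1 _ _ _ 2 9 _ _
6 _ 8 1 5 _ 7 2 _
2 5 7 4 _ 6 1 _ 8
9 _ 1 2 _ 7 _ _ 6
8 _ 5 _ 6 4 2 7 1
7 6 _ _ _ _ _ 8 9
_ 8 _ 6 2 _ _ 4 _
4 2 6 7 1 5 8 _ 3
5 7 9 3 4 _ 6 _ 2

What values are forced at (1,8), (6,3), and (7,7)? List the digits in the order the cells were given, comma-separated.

6,2,5

For (1,8):
  Consider where 6 can go in row 1.
  (1,3) is out (column 3 already has a 6).
  (1,4) is out (column 4 already has a 6).
  (1,5) is out (column 5 already has a 6).
  (1,9) is out (column 9 already has a 6).
  So the only cell in row 1 that can hold 6 is (1,8).
  So (1,8) = 6.
For (6,3):
  Consider where 2 can go in column 3.
  (1,3) is out (row 1 already has a 2).
  (7,3) is out (row 7 already has a 2).
  So the only cell in column 3 that can hold 2 is (6,3).
  So (6,3) = 2.
For (7,7):
  Row 7 already contains {2, 4, 6, 8}.
  Column 7 already contains {1, 2, 6, 7, 8, 9}.
  Its 3×3 block (box 9) already contains {2, 3, 4, 6, 8}.
  The only value from 1–9 not eliminated is 5, so (7,7) = 5.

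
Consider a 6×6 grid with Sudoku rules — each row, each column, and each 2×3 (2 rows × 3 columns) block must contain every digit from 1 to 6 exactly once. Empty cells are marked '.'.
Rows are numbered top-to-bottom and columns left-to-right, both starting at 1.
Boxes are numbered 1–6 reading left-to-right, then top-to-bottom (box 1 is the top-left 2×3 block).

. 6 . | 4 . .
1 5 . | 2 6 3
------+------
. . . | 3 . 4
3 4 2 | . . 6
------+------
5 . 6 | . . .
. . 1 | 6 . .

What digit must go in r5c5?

4

Cell r5c5 itself could take any of {1, 2, 3, 4} by direct elimination.
Consider where 4 can go in row 5.
r5c2 is out (column 2 already has a 4).
r5c4 is out (column 4 already has a 4).
r5c6 is out (column 6 already has a 4).
So the only cell in row 5 that can hold 4 is r5c5.
Therefore r5c5 = 4.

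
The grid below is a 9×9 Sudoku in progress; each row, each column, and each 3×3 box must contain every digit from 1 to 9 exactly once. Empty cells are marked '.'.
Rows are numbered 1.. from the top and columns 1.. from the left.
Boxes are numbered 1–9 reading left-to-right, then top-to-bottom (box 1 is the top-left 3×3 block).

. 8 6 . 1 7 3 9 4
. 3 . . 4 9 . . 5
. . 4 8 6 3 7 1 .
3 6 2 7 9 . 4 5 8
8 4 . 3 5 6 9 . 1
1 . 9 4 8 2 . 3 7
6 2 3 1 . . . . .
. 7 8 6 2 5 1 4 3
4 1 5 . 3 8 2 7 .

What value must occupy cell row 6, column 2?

5

Row 6 already contains {1, 2, 3, 4, 7, 8, 9}.
Column 2 already contains {1, 2, 3, 4, 6, 7, 8}.
Its 3×3 block (box 4) already contains {1, 2, 3, 4, 6, 8, 9}.
The only value from 1–9 not eliminated is 5, so row 6, column 2 = 5.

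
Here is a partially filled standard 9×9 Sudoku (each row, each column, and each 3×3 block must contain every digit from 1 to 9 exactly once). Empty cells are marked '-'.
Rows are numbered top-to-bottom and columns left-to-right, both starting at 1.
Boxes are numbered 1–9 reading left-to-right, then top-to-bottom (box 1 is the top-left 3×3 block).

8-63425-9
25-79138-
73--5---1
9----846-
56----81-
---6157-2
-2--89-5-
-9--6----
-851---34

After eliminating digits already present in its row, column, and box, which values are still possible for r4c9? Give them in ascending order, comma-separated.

Row 4 already contains {4, 6, 8, 9}.
Column 9 already contains {1, 2, 4, 9}.
Its 3×3 block (box 6) already contains {1, 2, 4, 6, 7, 8}.
Removing those from 1–9 leaves {3, 5} as the candidates for r4c9.

3,5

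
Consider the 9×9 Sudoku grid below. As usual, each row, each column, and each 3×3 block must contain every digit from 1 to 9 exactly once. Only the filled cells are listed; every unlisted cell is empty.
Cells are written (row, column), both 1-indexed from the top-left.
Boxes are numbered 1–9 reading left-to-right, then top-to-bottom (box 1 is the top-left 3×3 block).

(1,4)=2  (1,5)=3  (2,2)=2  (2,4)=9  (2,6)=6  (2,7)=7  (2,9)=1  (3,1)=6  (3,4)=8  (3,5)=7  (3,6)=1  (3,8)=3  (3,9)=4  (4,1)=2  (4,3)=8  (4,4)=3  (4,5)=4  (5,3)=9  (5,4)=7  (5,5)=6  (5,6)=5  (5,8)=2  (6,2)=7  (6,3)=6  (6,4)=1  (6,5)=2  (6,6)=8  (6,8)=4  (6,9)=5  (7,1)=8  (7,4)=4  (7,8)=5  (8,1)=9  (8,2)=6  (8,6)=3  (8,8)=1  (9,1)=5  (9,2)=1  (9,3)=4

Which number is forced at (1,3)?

Cell (1,3) itself could take any of {1, 5, 7} by direct elimination.
Consider where 1 can go in column 3.
(2,3) is out (row 2 already has a 1).
(3,3) is out (row 3 already has a 1).
(7,3) is out (box 7 already has a 1).
(8,3) is out (row 8 already has a 1).
So the only cell in column 3 that can hold 1 is (1,3).
Therefore (1,3) = 1.

1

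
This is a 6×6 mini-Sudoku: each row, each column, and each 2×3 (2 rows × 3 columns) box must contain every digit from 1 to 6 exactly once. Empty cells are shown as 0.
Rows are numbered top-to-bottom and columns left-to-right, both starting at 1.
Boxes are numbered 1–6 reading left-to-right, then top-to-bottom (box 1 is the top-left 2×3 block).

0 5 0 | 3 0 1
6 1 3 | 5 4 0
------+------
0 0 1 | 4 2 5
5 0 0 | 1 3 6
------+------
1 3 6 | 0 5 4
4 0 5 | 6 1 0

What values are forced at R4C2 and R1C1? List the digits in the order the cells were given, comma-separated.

For R4C2:
  Consider where 4 can go in column 2.
  R3C2 is out (row 3 already has a 4).
  R6C2 is out (row 6 already has a 4).
  So the only cell in column 2 that can hold 4 is R4C2.
  So R4C2 = 4.
For R1C1:
  Row 1 already contains {1, 3, 5}.
  Column 1 already contains {1, 4, 5, 6}.
  Its 2×3 block (box 1) already contains {1, 3, 5, 6}.
  The only value from 1–6 not eliminated is 2, so R1C1 = 2.

4,2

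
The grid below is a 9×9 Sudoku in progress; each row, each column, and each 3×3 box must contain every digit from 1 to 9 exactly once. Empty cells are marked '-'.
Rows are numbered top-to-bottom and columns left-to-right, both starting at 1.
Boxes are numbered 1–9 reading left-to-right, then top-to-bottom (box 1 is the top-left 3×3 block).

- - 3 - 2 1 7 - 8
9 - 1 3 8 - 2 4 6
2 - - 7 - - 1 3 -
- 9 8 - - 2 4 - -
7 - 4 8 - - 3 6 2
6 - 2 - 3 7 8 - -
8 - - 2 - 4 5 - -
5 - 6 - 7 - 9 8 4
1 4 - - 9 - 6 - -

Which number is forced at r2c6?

Row 2 already contains {1, 2, 3, 4, 6, 8, 9}.
Column 6 already contains {1, 2, 4, 7}.
Its 3×3 block (box 2) already contains {1, 2, 3, 7, 8}.
The only value from 1–9 not eliminated is 5, so r2c6 = 5.

5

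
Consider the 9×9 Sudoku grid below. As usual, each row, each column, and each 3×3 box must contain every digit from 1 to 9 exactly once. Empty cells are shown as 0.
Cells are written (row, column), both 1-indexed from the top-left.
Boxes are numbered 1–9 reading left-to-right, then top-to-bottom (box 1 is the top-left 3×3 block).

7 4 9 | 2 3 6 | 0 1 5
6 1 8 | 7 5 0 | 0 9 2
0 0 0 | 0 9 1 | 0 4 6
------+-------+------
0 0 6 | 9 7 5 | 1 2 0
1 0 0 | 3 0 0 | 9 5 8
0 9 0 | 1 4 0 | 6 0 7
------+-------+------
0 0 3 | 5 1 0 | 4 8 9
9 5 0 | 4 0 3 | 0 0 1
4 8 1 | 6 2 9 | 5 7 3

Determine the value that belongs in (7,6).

7

Row 7 already contains {1, 3, 4, 5, 8, 9}.
Column 6 already contains {1, 3, 5, 6, 9}.
Its 3×3 block (box 8) already contains {1, 2, 3, 4, 5, 6, 9}.
The only value from 1–9 not eliminated is 7, so (7,6) = 7.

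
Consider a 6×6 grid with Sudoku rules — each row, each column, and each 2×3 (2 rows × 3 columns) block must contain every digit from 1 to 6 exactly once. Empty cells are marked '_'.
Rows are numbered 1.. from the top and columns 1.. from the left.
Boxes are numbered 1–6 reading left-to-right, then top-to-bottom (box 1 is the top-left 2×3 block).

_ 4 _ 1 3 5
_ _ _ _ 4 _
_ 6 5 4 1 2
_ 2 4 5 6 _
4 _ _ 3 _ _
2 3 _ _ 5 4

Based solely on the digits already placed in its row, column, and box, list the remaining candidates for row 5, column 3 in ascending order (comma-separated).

Row 5 already contains {3, 4}.
Column 3 already contains {4, 5}.
Its 2×3 block (box 5) already contains {2, 3, 4}.
Removing those from 1–6 leaves {1, 6} as the candidates for row 5, column 3.

1,6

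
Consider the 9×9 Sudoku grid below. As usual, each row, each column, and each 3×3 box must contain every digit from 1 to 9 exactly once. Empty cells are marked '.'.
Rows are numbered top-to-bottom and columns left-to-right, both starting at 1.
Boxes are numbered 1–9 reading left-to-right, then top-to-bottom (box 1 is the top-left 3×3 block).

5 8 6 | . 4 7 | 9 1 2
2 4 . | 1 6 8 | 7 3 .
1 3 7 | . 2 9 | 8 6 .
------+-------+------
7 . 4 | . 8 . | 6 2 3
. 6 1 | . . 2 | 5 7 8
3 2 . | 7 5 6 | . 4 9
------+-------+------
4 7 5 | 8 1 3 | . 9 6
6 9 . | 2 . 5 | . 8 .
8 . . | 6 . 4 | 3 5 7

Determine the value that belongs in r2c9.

Row 2 already contains {1, 2, 3, 4, 6, 7, 8}.
Column 9 already contains {2, 3, 6, 7, 8, 9}.
Its 3×3 block (box 3) already contains {1, 2, 3, 6, 7, 8, 9}.
The only value from 1–9 not eliminated is 5, so r2c9 = 5.

5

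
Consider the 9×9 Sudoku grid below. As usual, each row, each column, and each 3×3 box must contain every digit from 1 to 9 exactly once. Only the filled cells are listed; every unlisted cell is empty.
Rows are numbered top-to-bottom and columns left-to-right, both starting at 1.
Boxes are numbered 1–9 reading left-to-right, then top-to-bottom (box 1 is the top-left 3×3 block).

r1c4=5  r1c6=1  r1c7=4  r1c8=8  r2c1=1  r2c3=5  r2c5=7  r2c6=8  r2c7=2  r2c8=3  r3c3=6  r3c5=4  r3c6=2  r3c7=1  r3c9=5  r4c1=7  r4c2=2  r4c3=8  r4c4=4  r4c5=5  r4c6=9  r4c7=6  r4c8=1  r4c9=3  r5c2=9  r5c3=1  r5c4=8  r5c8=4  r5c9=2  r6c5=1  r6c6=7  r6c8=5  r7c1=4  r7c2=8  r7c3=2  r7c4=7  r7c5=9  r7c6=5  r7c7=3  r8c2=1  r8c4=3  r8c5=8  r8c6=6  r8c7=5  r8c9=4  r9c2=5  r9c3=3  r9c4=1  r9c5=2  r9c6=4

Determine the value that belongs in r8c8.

2

Cell r8c8 itself could take any of {2, 7, 9} by direct elimination.
Consider where 2 can go in box 9.
r7c8 is out (row 7 already has a 2).
r7c9 is out (row 7 already has a 2).
r9c7 is out (row 9 already has a 2).
r9c8 is out (row 9 already has a 2).
r9c9 is out (row 9 already has a 2).
So the only cell in box 9 that can hold 2 is r8c8.
Therefore r8c8 = 2.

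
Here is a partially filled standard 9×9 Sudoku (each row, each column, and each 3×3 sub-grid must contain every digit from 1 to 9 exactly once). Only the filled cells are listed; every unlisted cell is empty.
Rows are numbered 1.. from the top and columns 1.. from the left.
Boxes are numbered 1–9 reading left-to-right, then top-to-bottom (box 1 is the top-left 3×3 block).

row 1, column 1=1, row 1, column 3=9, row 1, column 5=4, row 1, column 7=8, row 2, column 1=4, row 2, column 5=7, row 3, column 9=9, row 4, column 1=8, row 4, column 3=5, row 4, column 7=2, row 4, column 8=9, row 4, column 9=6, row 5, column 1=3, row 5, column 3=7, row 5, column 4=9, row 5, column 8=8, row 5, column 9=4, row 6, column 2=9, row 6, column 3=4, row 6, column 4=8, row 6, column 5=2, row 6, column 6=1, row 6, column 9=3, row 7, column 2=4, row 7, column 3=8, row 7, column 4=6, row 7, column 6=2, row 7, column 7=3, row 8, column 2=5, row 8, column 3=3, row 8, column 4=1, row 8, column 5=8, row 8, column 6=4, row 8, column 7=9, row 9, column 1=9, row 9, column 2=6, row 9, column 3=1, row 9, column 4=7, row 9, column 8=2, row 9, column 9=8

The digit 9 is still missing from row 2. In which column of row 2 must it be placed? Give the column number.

Consider where 9 can go in row 2.
row 2, column 2 is out (column 2 already has a 9). row 2, column 3 is out (column 3 already has a 9). row 2, column 4 is out (column 4 already has a 9). row 2, column 7 is out (column 7 already has a 9). The remaining empty cells in row 2 are similarly blocked.
So the only cell in row 2 that can hold 9 is row 2, column 6.
That is column 6.

6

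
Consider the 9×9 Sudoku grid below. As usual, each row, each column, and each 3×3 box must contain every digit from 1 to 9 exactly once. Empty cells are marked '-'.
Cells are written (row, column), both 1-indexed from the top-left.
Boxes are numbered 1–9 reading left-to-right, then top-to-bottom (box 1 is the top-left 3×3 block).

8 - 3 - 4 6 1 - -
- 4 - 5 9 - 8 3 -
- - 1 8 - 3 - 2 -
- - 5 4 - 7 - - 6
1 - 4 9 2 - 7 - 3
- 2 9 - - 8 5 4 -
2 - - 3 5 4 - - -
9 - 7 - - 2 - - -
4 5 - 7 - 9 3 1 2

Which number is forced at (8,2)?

Cell (8,2) itself could take any of {1, 3, 6, 8} by direct elimination.
Consider where 3 can go in row 8.
(8,4) is out (column 4 already has a 3).
(8,5) is out (box 8 already has a 3).
(8,7) is out (column 7 already has a 3).
(8,8) is out (column 8 already has a 3).
(8,9) is out (column 9 already has a 3).
So the only cell in row 8 that can hold 3 is (8,2).
Therefore (8,2) = 3.

3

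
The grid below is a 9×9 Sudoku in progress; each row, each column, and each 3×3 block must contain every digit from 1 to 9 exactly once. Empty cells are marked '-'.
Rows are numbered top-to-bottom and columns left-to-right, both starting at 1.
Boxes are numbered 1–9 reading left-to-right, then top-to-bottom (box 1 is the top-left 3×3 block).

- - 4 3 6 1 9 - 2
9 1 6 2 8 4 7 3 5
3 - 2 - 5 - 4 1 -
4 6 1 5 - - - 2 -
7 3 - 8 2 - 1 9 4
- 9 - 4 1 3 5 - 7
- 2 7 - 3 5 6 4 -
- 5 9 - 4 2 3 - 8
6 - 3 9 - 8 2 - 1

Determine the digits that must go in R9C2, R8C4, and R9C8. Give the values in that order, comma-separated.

For R9C2:
  Row 9 already contains {1, 2, 3, 6, 8, 9}.
  Column 2 already contains {1, 2, 3, 5, 6, 9}.
  Its 3×3 block (box 7) already contains {2, 3, 5, 6, 7, 9}.
  The only value from 1–9 not eliminated is 4, so R9C2 = 4.
For R8C4:
  Consider where 6 can go in row 8.
  R8C1 is out (column 1 already has a 6).
  R8C8 is out (box 9 already has a 6).
  So the only cell in row 8 that can hold 6 is R8C4.
  So R8C4 = 6.
For R9C8:
  Consider where 5 can go in column 8.
  R1C8 is out (box 3 already has a 5).
  R6C8 is out (row 6 already has a 5).
  R8C8 is out (row 8 already has a 5).
  So the only cell in column 8 that can hold 5 is R9C8.
  So R9C8 = 5.

4,6,5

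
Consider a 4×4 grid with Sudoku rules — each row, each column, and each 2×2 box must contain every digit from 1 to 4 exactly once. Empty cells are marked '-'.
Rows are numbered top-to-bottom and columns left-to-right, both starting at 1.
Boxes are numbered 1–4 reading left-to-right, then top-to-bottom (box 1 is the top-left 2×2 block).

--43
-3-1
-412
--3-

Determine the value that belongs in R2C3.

Row 2 already contains {1, 3}.
Column 3 already contains {1, 3, 4}.
Its 2×2 block (box 2) already contains {1, 3, 4}.
The only value from 1–4 not eliminated is 2, so R2C3 = 2.

2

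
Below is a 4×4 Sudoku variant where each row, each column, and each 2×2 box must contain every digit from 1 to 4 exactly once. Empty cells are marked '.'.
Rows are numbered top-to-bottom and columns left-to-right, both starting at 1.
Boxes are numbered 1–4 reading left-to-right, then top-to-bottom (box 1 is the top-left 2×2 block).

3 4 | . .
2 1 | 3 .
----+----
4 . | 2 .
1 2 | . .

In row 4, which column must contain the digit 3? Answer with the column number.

4

Consider where 3 can go in row 4.
R4C3 is out (column 3 already has a 3).
So the only cell in row 4 that can hold 3 is R4C4.
That is column 4.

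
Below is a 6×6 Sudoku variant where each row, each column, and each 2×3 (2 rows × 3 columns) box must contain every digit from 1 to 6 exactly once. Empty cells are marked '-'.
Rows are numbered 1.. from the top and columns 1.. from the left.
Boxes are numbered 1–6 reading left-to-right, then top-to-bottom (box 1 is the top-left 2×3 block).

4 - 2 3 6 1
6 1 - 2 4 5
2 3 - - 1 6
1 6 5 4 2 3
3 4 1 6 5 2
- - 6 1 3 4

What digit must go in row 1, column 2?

Row 1 already contains {1, 2, 3, 4, 6}.
Column 2 already contains {1, 3, 4, 6}.
Its 2×3 block (box 1) already contains {1, 2, 4, 6}.
The only value from 1–6 not eliminated is 5, so row 1, column 2 = 5.

5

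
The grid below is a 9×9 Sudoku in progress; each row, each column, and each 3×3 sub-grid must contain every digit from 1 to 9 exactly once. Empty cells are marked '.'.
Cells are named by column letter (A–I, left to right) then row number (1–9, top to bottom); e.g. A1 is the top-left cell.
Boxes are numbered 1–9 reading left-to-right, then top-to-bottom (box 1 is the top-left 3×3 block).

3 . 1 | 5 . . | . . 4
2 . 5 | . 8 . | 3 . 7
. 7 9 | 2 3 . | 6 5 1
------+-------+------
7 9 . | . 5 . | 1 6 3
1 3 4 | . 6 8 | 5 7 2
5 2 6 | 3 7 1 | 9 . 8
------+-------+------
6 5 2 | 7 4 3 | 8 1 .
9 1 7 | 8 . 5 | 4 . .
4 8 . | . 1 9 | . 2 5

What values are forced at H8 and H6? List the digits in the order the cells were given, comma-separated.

For H8:
  Row 8 already contains {1, 4, 5, 7, 8, 9}.
  Column H already contains {1, 2, 5, 6, 7}.
  Its 3×3 block (box 9) already contains {1, 2, 4, 5, 8}.
  The only value from 1–9 not eliminated is 3, so H8 = 3.
For H6:
  Row 6 already contains {1, 2, 3, 5, 6, 7, 8, 9}.
  Column H already contains {1, 2, 5, 6, 7}.
  Its 3×3 block (box 6) already contains {1, 2, 3, 5, 6, 7, 8, 9}.
  The only value from 1–9 not eliminated is 4, so H6 = 4.

3,4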